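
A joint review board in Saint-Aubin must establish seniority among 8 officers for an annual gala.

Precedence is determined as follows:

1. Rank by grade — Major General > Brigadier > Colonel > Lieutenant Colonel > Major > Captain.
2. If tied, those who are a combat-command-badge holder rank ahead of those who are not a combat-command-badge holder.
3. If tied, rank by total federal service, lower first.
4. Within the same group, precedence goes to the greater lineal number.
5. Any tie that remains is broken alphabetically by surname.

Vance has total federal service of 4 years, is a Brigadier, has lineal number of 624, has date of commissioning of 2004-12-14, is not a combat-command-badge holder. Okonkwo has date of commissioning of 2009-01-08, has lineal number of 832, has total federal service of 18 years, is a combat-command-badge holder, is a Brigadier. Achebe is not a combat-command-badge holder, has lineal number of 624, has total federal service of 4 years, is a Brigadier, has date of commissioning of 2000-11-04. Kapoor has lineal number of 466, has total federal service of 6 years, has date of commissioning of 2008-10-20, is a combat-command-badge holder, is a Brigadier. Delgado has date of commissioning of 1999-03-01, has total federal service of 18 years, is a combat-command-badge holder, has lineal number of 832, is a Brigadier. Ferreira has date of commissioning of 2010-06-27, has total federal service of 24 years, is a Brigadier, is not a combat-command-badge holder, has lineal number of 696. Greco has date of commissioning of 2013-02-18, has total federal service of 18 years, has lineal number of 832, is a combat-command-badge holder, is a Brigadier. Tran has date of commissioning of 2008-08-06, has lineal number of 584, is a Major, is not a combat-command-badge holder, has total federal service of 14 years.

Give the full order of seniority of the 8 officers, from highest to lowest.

Kapoor, Delgado, Greco, Okonkwo, Achebe, Vance, Ferreira, Tran

By grade: Kapoor, Delgado, Greco, Okonkwo, Achebe, Vance and Ferreira (Brigadier); then Tran (Major).
Among Kapoor, Delgado, Greco, Okonkwo, Achebe, Vance and Ferreira, a combat-command-badge holder before not a combat-command-badge holder: Kapoor, Delgado, Greco and Okonkwo (a combat-command-badge holder) before Achebe, Vance and Ferreira (not a combat-command-badge holder).
Among Kapoor, Delgado, Greco and Okonkwo, by total federal service (lower first): Kapoor (6 years) before Delgado, Greco and Okonkwo (18 years).
Delgado, Greco and Okonkwo all have lineal number 832, so the next rule applies.
Among Delgado, Greco and Okonkwo, alphabetically by surname: Delgado before Greco before Okonkwo.
Among Achebe, Vance and Ferreira, by total federal service (lower first): Achebe and Vance (4 years) before Ferreira (24 years).
Achebe and Vance both have lineal number 624, so the next rule applies.
Among Achebe and Vance, alphabetically by surname: Achebe before Vance.
Full order: Kapoor, Delgado, Greco, Okonkwo, Achebe, Vance, Ferreira, Tran.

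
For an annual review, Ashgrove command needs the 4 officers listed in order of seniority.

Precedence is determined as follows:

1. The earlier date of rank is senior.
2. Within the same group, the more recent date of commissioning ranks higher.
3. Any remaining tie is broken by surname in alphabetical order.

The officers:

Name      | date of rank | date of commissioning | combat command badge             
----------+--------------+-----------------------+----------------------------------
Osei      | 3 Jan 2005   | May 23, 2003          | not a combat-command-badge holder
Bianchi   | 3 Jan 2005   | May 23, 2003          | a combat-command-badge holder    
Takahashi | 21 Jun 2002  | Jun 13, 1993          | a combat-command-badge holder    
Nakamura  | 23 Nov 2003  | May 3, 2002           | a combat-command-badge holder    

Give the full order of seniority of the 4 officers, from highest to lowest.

Takahashi, Nakamura, Bianchi, Osei

By date of rank (earlier first): Takahashi (21 Jun 2002); then Nakamura (23 Nov 2003); then Bianchi and Osei (both 3 Jan 2005).
Bianchi and Osei both have date of commissioning May 23, 2003, so the next rule applies.
Among Bianchi and Osei, alphabetically by surname: Bianchi before Osei.
Full order: Takahashi, Nakamura, Bianchi, Osei.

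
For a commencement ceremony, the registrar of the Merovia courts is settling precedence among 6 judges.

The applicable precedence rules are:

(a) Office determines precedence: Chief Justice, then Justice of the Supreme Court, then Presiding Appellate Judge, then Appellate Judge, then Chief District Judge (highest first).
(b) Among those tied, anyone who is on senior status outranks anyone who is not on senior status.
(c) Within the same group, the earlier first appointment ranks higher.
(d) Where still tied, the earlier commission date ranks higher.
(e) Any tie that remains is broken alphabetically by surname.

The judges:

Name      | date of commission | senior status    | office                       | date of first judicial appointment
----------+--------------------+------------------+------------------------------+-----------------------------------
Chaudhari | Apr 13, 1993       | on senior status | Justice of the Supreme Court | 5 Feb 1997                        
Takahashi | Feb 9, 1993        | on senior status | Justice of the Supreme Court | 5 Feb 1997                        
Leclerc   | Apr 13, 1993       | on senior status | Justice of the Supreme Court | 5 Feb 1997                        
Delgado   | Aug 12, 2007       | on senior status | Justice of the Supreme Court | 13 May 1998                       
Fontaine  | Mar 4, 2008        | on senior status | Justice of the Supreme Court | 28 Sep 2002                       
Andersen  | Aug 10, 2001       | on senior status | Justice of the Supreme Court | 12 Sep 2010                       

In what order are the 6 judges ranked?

Takahashi, Chaudhari, Leclerc, Delgado, Fontaine, Andersen

By office: Takahashi, Chaudhari, Leclerc, Delgado, Fontaine and Andersen (Justice of the Supreme Court).
Takahashi, Chaudhari, Leclerc, Delgado, Fontaine and Andersen are each on senior status, so the next rule applies.
Among Takahashi, Chaudhari, Leclerc, Delgado, Fontaine and Andersen, by date of first judicial appointment (earlier first): Takahashi, Chaudhari and Leclerc (5 Feb 1997) before Delgado (13 May 1998) before Fontaine (28 Sep 2002) before Andersen (12 Sep 2010).
Among Takahashi, Chaudhari and Leclerc, by date of commission (earlier first): Takahashi (Feb 9, 1993) before Chaudhari and Leclerc (Apr 13, 1993).
Among Chaudhari and Leclerc, alphabetically by surname: Chaudhari before Leclerc.
Full order: Takahashi, Chaudhari, Leclerc, Delgado, Fontaine, Andersen.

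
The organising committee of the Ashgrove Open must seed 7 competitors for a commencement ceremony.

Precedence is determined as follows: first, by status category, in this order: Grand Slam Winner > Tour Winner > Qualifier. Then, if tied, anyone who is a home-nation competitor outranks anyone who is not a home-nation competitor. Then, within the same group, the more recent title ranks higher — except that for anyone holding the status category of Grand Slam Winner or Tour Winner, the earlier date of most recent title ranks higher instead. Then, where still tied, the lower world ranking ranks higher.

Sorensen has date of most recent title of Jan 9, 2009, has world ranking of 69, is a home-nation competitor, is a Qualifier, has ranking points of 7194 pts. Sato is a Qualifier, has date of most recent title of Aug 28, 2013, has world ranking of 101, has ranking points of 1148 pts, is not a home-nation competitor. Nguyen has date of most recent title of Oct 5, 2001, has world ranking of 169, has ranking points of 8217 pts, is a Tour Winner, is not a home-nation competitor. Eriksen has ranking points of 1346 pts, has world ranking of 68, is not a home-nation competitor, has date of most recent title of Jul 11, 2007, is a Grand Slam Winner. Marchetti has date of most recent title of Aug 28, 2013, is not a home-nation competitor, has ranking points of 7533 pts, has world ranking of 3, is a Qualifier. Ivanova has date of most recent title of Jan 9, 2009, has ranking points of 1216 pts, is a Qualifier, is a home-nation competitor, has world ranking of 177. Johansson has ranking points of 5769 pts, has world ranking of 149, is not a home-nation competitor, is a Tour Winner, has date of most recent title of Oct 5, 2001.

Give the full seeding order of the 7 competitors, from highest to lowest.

Eriksen, Johansson, Nguyen, Sorensen, Ivanova, Marchetti, Sato

By status category: Eriksen (Grand Slam Winner); then Johansson and Nguyen (Tour Winner); then Sorensen, Ivanova, Marchetti and Sato (Qualifier).
Johansson and Nguyen are each not a home-nation competitor, so the next rule applies.
Johansson and Nguyen both have date of most recent title Oct 5, 2001, so the next rule applies.
Among Johansson and Nguyen, by world ranking (lower first): Johansson (149) before Nguyen (169).
Among Sorensen, Ivanova, Marchetti and Sato, a home-nation competitor before not a home-nation competitor: Sorensen and Ivanova (a home-nation competitor) before Marchetti and Sato (not a home-nation competitor).
Sorensen and Ivanova both have date of most recent title Jan 9, 2009, so the next rule applies.
Among Sorensen and Ivanova, by world ranking (lower first): Sorensen (69) before Ivanova (177).
Marchetti and Sato both have date of most recent title Aug 28, 2013, so the next rule applies.
Among Marchetti and Sato, by world ranking (lower first): Marchetti (3) before Sato (101).
Full order: Eriksen, Johansson, Nguyen, Sorensen, Ivanova, Marchetti, Sato.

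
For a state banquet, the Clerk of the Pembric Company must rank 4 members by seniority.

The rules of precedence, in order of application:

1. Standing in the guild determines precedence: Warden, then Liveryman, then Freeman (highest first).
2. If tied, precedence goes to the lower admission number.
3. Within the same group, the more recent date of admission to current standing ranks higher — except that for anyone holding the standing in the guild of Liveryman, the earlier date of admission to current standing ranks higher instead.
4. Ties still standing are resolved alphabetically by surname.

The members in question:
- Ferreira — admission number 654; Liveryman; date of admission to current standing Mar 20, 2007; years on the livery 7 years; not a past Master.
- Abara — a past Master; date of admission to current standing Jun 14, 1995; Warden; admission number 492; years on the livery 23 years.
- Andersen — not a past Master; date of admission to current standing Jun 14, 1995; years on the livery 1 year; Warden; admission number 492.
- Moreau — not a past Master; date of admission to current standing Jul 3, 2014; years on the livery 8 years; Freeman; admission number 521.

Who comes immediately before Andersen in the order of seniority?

Abara

By standing in the guild: Abara and Andersen (Warden); then Ferreira (Liveryman); then Moreau (Freeman).
Abara and Andersen both have admission number 492, so the next rule applies.
Abara and Andersen both have date of admission to current standing Jun 14, 1995, so the next rule applies.
Among Abara and Andersen, alphabetically by surname: Abara before Andersen.
Order: Abara, Andersen, Ferreira, Moreau.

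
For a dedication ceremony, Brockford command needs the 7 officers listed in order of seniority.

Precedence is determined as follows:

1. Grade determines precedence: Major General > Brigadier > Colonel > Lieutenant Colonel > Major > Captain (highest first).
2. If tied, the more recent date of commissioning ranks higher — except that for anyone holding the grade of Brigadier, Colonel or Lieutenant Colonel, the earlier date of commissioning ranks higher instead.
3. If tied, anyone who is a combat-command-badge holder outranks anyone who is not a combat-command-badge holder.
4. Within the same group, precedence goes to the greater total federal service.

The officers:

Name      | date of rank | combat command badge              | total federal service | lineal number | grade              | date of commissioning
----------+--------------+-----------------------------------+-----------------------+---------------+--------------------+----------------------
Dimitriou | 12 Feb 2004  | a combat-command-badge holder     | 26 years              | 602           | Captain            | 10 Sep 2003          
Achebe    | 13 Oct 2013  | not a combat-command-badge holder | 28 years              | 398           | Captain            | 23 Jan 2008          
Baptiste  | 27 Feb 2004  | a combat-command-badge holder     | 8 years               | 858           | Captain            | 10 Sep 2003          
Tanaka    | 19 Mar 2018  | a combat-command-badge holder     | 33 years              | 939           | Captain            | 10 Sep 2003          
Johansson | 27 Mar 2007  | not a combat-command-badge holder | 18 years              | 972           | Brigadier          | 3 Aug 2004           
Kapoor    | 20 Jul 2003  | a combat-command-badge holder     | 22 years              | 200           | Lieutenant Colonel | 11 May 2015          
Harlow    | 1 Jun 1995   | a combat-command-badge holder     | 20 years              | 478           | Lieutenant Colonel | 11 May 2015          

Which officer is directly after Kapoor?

By grade: Johansson (Brigadier); then Kapoor and Harlow (Lieutenant Colonel); then Achebe, Tanaka, Dimitriou and Baptiste (Captain).
Kapoor and Harlow both have date of commissioning 11 May 2015, so the next rule applies.
Kapoor and Harlow are each a combat-command-badge holder, so the next rule applies.
Among Kapoor and Harlow, by total federal service (higher first): Kapoor (22 years) before Harlow (20 years).
Among Achebe, Tanaka, Dimitriou and Baptiste, by date of commissioning (later first): Achebe (23 Jan 2008) before Tanaka, Dimitriou and Baptiste (10 Sep 2003).
Tanaka, Dimitriou and Baptiste are each a combat-command-badge holder, so the next rule applies.
Among Tanaka, Dimitriou and Baptiste, by total federal service (higher first): Tanaka (33 years) before Dimitriou (26 years) before Baptiste (8 years).
Order: Johansson, Kapoor, Harlow, Achebe, Tanaka, Dimitriou, Baptiste.

Harlow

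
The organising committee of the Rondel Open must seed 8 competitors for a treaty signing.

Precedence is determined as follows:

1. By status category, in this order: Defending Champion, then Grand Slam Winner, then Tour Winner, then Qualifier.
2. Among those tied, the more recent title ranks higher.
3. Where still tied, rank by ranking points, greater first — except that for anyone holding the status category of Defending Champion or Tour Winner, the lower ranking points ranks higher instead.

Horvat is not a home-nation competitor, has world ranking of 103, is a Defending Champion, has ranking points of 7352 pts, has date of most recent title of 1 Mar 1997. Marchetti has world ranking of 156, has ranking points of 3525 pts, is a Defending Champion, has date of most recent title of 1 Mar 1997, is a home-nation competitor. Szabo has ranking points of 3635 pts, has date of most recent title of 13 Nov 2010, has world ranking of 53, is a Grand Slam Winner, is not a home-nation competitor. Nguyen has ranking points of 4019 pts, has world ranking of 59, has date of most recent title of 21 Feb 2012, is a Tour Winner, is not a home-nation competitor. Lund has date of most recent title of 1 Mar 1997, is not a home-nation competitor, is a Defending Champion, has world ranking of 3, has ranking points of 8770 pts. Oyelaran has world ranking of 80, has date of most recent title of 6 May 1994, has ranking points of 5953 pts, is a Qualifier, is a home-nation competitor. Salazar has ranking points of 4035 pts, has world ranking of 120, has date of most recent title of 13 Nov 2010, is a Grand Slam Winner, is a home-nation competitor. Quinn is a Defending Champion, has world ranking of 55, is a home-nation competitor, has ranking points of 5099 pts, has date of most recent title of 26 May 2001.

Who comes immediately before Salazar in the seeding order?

By status category: Quinn, Marchetti, Horvat and Lund (Defending Champion); then Salazar and Szabo (Grand Slam Winner); then Nguyen (Tour Winner); then Oyelaran (Qualifier).
Among Quinn, Marchetti, Horvat and Lund, by date of most recent title (later first): Quinn (26 May 2001) before Marchetti, Horvat and Lund (1 Mar 1997).
Among Marchetti, Horvat and Lund, by ranking points (lower first) (reversed rule for this group): Marchetti (3525 pts) before Horvat (7352 pts) before Lund (8770 pts).
Salazar and Szabo both have date of most recent title 13 Nov 2010, so the next rule applies.
Among Salazar and Szabo, by ranking points (higher first): Salazar (4035 pts) before Szabo (3635 pts).
Order: Quinn, Marchetti, Horvat, Lund, Salazar, Szabo, Nguyen, Oyelaran.

Lund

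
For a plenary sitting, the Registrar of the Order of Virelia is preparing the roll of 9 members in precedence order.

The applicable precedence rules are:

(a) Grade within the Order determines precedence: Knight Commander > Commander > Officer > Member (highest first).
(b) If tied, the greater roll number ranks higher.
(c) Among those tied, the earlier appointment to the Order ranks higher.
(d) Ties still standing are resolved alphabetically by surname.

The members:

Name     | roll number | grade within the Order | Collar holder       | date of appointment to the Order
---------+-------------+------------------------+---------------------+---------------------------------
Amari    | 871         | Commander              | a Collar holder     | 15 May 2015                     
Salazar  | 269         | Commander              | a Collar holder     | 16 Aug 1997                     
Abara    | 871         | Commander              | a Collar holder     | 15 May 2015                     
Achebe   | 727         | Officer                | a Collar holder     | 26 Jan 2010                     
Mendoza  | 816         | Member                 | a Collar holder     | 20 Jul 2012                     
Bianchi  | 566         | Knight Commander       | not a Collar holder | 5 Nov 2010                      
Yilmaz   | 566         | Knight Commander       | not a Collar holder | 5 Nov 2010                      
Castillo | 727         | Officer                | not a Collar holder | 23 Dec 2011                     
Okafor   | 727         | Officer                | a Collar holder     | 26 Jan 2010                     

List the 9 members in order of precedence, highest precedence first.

Bianchi, Yilmaz, Abara, Amari, Salazar, Achebe, Okafor, Castillo, Mendoza

By grade within the Order: Bianchi and Yilmaz (Knight Commander); then Abara, Amari and Salazar (Commander); then Achebe, Okafor and Castillo (Officer); then Mendoza (Member).
Bianchi and Yilmaz both have roll number 566, so the next rule applies.
Bianchi and Yilmaz both have date of appointment to the Order 5 Nov 2010, so the next rule applies.
Among Bianchi and Yilmaz, alphabetically by surname: Bianchi before Yilmaz.
Among Abara, Amari and Salazar, by roll number (higher first): Abara and Amari (871) before Salazar (269).
Abara and Amari both have date of appointment to the Order 15 May 2015, so the next rule applies.
Among Abara and Amari, alphabetically by surname: Abara before Amari.
Achebe, Okafor and Castillo all have roll number 727, so the next rule applies.
Among Achebe, Okafor and Castillo, by date of appointment to the Order (earlier first): Achebe and Okafor (26 Jan 2010) before Castillo (23 Dec 2011).
Among Achebe and Okafor, alphabetically by surname: Achebe before Okafor.
Full order: Bianchi, Yilmaz, Abara, Amari, Salazar, Achebe, Okafor, Castillo, Mendoza.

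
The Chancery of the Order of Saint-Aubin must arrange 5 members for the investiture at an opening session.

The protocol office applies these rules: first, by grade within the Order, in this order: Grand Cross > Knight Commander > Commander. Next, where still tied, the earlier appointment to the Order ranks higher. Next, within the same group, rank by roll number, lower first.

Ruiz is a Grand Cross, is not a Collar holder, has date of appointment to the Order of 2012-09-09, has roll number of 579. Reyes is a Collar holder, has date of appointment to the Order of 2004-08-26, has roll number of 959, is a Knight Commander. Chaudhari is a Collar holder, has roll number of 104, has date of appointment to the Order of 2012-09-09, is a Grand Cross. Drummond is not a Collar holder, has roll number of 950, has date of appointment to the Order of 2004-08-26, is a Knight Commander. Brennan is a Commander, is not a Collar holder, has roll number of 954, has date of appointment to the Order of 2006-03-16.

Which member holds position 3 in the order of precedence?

Drummond

By grade within the Order: Chaudhari and Ruiz (Grand Cross); then Drummond and Reyes (Knight Commander); then Brennan (Commander).
Chaudhari and Ruiz both have date of appointment to the Order 2012-09-09, so the next rule applies.
Among Chaudhari and Ruiz, by roll number (lower first): Chaudhari (104) before Ruiz (579).
Drummond and Reyes both have date of appointment to the Order 2004-08-26, so the next rule applies.
Among Drummond and Reyes, by roll number (lower first): Drummond (950) before Reyes (959).
Order: Chaudhari, Ruiz, Drummond, Reyes, Brennan.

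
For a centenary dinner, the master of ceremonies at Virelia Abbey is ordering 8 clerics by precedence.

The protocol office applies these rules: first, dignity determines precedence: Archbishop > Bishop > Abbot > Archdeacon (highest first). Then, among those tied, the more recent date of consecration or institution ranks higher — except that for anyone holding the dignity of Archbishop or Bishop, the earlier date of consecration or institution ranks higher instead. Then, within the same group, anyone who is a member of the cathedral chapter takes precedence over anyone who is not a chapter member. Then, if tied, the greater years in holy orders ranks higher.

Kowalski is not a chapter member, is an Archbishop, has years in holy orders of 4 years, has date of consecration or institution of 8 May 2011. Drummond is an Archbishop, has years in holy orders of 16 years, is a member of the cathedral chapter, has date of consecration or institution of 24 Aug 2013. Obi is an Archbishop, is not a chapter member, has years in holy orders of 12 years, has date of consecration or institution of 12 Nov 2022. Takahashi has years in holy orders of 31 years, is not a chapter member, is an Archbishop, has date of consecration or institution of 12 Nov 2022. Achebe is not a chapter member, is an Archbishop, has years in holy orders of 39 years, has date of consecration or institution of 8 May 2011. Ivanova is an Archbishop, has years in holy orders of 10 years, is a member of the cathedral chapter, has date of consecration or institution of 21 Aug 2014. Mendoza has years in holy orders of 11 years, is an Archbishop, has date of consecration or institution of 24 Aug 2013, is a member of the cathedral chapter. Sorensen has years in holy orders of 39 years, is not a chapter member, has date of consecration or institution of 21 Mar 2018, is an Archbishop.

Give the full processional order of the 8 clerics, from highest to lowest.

By dignity: Achebe, Kowalski, Drummond, Mendoza, Ivanova, Sorensen, Takahashi and Obi (Archbishop).
Among Achebe, Kowalski, Drummond, Mendoza, Ivanova, Sorensen, Takahashi and Obi, by date of consecration or institution (earlier first) (reversed rule for this group): Achebe and Kowalski (8 May 2011) before Drummond and Mendoza (24 Aug 2013) before Ivanova (21 Aug 2014) before Sorensen (21 Mar 2018) before Takahashi and Obi (12 Nov 2022).
Achebe and Kowalski are each not a chapter member, so the next rule applies.
Among Achebe and Kowalski, by years in holy orders (higher first): Achebe (39 years) before Kowalski (4 years).
Drummond and Mendoza are each a member of the cathedral chapter, so the next rule applies.
Among Drummond and Mendoza, by years in holy orders (higher first): Drummond (16 years) before Mendoza (11 years).
Takahashi and Obi are each not a chapter member, so the next rule applies.
Among Takahashi and Obi, by years in holy orders (higher first): Takahashi (31 years) before Obi (12 years).
Full order: Achebe, Kowalski, Drummond, Mendoza, Ivanova, Sorensen, Takahashi, Obi.

Achebe, Kowalski, Drummond, Mendoza, Ivanova, Sorensen, Takahashi, Obi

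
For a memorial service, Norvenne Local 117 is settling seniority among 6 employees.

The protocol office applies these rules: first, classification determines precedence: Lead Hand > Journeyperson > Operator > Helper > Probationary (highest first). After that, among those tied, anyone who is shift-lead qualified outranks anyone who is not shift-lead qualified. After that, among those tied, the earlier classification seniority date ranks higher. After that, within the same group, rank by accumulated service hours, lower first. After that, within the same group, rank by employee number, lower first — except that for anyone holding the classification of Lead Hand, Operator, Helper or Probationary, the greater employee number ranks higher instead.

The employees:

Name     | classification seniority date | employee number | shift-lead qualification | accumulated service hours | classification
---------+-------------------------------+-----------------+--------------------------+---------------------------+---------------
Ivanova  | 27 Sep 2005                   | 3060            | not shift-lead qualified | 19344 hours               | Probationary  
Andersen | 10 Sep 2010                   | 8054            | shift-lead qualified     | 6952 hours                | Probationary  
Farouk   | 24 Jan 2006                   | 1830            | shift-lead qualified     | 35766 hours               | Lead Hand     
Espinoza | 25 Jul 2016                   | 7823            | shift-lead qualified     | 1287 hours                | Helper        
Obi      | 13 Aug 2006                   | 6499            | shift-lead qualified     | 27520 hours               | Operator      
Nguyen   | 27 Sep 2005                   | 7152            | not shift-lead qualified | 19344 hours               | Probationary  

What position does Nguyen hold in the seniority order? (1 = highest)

By classification: Farouk (Lead Hand); then Obi (Operator); then Espinoza (Helper); then Andersen, Nguyen and Ivanova (Probationary).
Among Andersen, Nguyen and Ivanova, shift-lead qualified before not shift-lead qualified: Andersen (shift-lead qualified) before Nguyen and Ivanova (not shift-lead qualified).
Nguyen and Ivanova both have classification seniority date 27 Sep 2005, so the next rule applies.
Nguyen and Ivanova both have accumulated service hours 19344 hours, so the next rule applies.
Among Nguyen and Ivanova, by employee number (higher first) (reversed rule for this group): Nguyen (7152) before Ivanova (3060).
Order: Farouk, Obi, Espinoza, Andersen, Nguyen, Ivanova. So position 5.

5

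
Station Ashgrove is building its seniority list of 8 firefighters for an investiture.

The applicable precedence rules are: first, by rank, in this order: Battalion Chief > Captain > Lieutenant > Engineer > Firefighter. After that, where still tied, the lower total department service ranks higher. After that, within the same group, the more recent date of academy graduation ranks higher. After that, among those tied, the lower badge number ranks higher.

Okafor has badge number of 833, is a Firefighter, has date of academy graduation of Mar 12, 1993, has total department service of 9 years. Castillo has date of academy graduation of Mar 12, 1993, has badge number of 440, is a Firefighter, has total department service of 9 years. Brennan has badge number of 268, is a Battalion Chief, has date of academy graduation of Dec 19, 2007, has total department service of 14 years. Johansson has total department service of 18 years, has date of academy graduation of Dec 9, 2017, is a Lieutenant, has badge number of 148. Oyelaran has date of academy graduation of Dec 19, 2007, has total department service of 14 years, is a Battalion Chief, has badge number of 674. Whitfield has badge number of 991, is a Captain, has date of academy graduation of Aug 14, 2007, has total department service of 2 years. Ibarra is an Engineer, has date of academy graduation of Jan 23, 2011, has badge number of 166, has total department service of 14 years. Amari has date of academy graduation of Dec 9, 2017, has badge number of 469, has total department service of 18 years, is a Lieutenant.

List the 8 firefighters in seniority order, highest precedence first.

By rank: Brennan and Oyelaran (Battalion Chief); then Whitfield (Captain); then Johansson and Amari (Lieutenant); then Ibarra (Engineer); then Castillo and Okafor (Firefighter).
Brennan and Oyelaran both have total department service 14 years, so the next rule applies.
Brennan and Oyelaran both have date of academy graduation Dec 19, 2007, so the next rule applies.
Among Brennan and Oyelaran, by badge number (lower first): Brennan (268) before Oyelaran (674).
Johansson and Amari both have total department service 18 years, so the next rule applies.
Johansson and Amari both have date of academy graduation Dec 9, 2017, so the next rule applies.
Among Johansson and Amari, by badge number (lower first): Johansson (148) before Amari (469).
Castillo and Okafor both have total department service 9 years, so the next rule applies.
Castillo and Okafor both have date of academy graduation Mar 12, 1993, so the next rule applies.
Among Castillo and Okafor, by badge number (lower first): Castillo (440) before Okafor (833).
Full order: Brennan, Oyelaran, Whitfield, Johansson, Amari, Ibarra, Castillo, Okafor.

Brennan, Oyelaran, Whitfield, Johansson, Amari, Ibarra, Castillo, Okafor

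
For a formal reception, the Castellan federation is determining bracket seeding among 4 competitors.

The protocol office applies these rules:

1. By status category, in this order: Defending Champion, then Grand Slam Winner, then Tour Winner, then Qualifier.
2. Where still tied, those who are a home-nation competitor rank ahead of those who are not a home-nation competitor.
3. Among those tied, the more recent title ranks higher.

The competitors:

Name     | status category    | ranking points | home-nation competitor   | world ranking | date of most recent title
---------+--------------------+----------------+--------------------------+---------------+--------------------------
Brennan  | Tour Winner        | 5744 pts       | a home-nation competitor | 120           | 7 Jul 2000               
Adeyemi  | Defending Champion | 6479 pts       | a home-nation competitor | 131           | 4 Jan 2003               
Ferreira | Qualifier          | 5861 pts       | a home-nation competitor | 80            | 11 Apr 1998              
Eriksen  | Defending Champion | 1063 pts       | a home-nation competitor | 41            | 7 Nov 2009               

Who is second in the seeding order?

By status category: Eriksen and Adeyemi (Defending Champion); then Brennan (Tour Winner); then Ferreira (Qualifier).
Eriksen and Adeyemi are each a home-nation competitor, so the next rule applies.
Among Eriksen and Adeyemi, by date of most recent title (later first): Eriksen (7 Nov 2009) before Adeyemi (4 Jan 2003).
Order: Eriksen, Adeyemi, Brennan, Ferreira.

Adeyemi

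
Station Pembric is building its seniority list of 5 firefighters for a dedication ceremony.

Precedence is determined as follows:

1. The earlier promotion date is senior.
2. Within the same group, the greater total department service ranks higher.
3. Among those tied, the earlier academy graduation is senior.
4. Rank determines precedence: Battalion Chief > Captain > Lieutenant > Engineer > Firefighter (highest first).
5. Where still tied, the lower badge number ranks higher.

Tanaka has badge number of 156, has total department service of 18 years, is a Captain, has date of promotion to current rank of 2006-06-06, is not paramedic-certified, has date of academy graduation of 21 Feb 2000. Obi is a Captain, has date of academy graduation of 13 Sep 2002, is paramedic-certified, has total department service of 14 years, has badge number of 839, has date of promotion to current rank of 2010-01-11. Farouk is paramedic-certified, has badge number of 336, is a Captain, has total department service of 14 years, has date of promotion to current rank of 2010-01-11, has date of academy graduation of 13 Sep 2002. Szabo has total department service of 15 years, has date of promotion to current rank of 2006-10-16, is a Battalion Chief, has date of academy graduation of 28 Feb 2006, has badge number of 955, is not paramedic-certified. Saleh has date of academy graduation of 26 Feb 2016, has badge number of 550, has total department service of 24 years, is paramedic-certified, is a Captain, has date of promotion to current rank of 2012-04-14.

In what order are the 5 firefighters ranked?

Tanaka, Szabo, Farouk, Obi, Saleh

By date of promotion to current rank (earlier first): Tanaka (2006-06-06); then Szabo (2006-10-16); then Farouk and Obi (both 2010-01-11); then Saleh (2012-04-14).
Farouk and Obi both have total department service 14 years, so the next rule applies.
Farouk and Obi both have date of academy graduation 13 Sep 2002, so the next rule applies.
Farouk and Obi are each Captain, so the next rule applies.
Among Farouk and Obi, by badge number (lower first): Farouk (336) before Obi (839).
Full order: Tanaka, Szabo, Farouk, Obi, Saleh.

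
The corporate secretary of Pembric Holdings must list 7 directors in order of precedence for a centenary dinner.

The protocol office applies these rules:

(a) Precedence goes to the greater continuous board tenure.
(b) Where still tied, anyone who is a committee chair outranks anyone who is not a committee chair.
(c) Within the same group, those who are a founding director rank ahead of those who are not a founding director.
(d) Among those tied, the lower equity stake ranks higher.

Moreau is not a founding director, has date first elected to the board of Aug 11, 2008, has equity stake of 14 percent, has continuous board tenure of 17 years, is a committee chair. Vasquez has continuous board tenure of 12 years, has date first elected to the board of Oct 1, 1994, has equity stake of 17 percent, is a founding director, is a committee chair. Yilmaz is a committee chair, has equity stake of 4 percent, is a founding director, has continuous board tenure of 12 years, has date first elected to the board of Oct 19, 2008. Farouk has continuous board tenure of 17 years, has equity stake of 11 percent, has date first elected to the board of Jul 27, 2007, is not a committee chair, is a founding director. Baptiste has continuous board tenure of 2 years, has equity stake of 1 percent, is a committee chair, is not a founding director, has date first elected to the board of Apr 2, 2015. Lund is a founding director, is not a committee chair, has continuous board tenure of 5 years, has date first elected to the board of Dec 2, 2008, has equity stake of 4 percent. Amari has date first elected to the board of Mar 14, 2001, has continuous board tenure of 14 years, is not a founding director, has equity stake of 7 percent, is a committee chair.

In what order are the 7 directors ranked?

By continuous board tenure (higher first): Moreau and Farouk (both 17 years); then Amari (14 years); then Yilmaz and Vasquez (both 12 years); then Lund (5 years); then Baptiste (2 years).
Among Moreau and Farouk, a committee chair before not a committee chair: Moreau (a committee chair) before Farouk (not a committee chair).
Yilmaz and Vasquez are each a committee chair, so the next rule applies.
Yilmaz and Vasquez are each a founding director, so the next rule applies.
Among Yilmaz and Vasquez, by equity stake (lower first): Yilmaz (4 percent) before Vasquez (17 percent).
Full order: Moreau, Farouk, Amari, Yilmaz, Vasquez, Lund, Baptiste.

Moreau, Farouk, Amari, Yilmaz, Vasquez, Lund, Baptiste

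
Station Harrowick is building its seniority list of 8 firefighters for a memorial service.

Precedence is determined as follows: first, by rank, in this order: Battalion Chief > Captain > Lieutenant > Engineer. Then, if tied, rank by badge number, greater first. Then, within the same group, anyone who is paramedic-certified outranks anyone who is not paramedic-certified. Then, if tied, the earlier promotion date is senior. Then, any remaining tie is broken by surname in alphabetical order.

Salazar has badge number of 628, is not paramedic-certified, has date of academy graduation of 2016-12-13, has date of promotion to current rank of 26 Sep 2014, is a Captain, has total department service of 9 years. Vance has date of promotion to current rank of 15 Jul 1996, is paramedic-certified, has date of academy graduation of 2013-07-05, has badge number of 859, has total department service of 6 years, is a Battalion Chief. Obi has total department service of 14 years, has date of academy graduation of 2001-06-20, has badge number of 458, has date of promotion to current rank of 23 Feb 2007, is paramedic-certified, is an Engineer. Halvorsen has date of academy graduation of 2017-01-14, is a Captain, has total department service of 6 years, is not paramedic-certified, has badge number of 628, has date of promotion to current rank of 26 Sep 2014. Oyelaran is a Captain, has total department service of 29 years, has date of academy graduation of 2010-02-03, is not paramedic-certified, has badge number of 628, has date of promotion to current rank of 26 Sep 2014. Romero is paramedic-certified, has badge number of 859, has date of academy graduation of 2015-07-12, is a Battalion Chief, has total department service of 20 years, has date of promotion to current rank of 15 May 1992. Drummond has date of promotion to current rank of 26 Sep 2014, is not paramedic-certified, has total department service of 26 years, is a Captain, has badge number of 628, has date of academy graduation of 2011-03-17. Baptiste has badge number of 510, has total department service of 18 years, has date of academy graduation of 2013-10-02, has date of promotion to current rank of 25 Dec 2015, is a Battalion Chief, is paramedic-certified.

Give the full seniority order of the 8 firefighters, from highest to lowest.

By rank: Romero, Vance and Baptiste (Battalion Chief); then Drummond, Halvorsen, Oyelaran and Salazar (Captain); then Obi (Engineer).
Among Romero, Vance and Baptiste, by badge number (higher first): Romero and Vance (859) before Baptiste (510).
Romero and Vance are each paramedic-certified, so the next rule applies.
Among Romero and Vance, by date of promotion to current rank (earlier first): Romero (15 May 1992) before Vance (15 Jul 1996).
Drummond, Halvorsen, Oyelaran and Salazar all have badge number 628, so the next rule applies.
Drummond, Halvorsen, Oyelaran and Salazar are each not paramedic-certified, so the next rule applies.
Drummond, Halvorsen, Oyelaran and Salazar all have date of promotion to current rank 26 Sep 2014, so the next rule applies.
Among Drummond, Halvorsen, Oyelaran and Salazar, alphabetically by surname: Drummond before Halvorsen before Oyelaran before Salazar.
Full order: Romero, Vance, Baptiste, Drummond, Halvorsen, Oyelaran, Salazar, Obi.

Romero, Vance, Baptiste, Drummond, Halvorsen, Oyelaran, Salazar, Obi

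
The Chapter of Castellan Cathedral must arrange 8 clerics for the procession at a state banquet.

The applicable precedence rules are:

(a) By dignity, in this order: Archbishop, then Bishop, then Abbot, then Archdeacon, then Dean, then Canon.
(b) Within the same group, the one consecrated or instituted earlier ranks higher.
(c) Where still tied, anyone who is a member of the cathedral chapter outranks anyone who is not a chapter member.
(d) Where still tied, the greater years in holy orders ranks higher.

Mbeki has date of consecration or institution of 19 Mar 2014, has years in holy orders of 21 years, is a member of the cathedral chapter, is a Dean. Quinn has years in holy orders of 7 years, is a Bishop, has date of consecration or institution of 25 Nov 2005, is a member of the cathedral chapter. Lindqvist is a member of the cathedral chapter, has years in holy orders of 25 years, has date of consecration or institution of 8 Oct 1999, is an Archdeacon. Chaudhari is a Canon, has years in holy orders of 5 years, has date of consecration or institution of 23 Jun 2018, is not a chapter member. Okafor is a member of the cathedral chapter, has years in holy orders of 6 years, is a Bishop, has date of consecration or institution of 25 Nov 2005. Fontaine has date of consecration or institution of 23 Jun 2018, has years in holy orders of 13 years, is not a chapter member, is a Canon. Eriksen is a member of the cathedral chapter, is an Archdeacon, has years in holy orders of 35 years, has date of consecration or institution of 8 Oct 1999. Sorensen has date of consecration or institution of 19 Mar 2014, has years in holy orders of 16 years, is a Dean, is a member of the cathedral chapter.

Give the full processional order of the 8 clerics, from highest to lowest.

By dignity: Quinn and Okafor (Bishop); then Eriksen and Lindqvist (Archdeacon); then Mbeki and Sorensen (Dean); then Fontaine and Chaudhari (Canon).
Quinn and Okafor both have date of consecration or institution 25 Nov 2005, so the next rule applies.
Quinn and Okafor are each a member of the cathedral chapter, so the next rule applies.
Among Quinn and Okafor, by years in holy orders (higher first): Quinn (7 years) before Okafor (6 years).
Eriksen and Lindqvist both have date of consecration or institution 8 Oct 1999, so the next rule applies.
Eriksen and Lindqvist are each a member of the cathedral chapter, so the next rule applies.
Among Eriksen and Lindqvist, by years in holy orders (higher first): Eriksen (35 years) before Lindqvist (25 years).
Mbeki and Sorensen both have date of consecration or institution 19 Mar 2014, so the next rule applies.
Mbeki and Sorensen are each a member of the cathedral chapter, so the next rule applies.
Among Mbeki and Sorensen, by years in holy orders (higher first): Mbeki (21 years) before Sorensen (16 years).
Fontaine and Chaudhari both have date of consecration or institution 23 Jun 2018, so the next rule applies.
Fontaine and Chaudhari are each not a chapter member, so the next rule applies.
Among Fontaine and Chaudhari, by years in holy orders (higher first): Fontaine (13 years) before Chaudhari (5 years).
Full order: Quinn, Okafor, Eriksen, Lindqvist, Mbeki, Sorensen, Fontaine, Chaudhari.

Quinn, Okafor, Eriksen, Lindqvist, Mbeki, Sorensen, Fontaine, Chaudhari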